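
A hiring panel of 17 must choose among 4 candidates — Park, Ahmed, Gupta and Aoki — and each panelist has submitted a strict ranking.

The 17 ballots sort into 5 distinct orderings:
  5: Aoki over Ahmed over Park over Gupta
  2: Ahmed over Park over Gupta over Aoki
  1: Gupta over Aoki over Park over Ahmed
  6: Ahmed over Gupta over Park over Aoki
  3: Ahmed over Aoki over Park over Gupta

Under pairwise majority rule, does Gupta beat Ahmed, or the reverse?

Ahmed

Ballots ranking Gupta above Ahmed: 1.
Ballots ranking Ahmed above Gupta: 17 − 1 = 16.
Ahmed wins the head-to-head 16–1.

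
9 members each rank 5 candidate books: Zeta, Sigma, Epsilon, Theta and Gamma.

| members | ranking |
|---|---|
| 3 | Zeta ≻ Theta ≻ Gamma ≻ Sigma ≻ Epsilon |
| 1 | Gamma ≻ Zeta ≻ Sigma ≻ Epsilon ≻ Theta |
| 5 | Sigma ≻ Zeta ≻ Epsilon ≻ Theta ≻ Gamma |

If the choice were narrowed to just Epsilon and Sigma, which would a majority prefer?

No ballot ranks Epsilon above Sigma: 0.
Ballots ranking Sigma above Epsilon: 9 − 0 = 9.
Sigma wins the head-to-head 9–0.

Sigma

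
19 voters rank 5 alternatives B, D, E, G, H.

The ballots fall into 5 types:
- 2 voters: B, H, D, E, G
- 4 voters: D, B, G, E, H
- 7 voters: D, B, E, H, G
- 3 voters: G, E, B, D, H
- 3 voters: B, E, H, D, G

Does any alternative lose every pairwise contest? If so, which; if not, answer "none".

Head-to-head results (19 voters):
B vs D: D, 11–8.
B vs E: 2+4+7+3 = 16 for B, 3 for E — B by 16–3.
B vs G: B, 16–3.
B vs H: B is ranked higher on 2+4+7+3+3 = 19 ballots, H on 0. B wins 19–0.
D vs E: 13 to 6, D.
D vs G: D, 16–3.
D vs H: D is ranked higher on 4+7+3 = 14 ballots, H on 5. D wins 14–5.
E vs G: E is ranked higher on 2+7+3 = 12 ballots, G on 7. E wins 12–7.
E vs H: E is ranked higher on 4+7+3+3 = 17 ballots, H on 2. E wins 17–2.
G–H: H 12–7.
G loses to every other alternative — it is the Condorcet loser.

G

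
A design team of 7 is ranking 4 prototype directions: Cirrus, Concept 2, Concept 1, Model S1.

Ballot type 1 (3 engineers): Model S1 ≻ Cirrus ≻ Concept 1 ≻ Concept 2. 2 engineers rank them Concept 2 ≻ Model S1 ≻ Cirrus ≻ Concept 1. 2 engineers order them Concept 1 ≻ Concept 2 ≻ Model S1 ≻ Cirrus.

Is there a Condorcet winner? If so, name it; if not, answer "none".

Head-to-head results (7 engineers):
Cirrus vs Concept 2: 3 to 4, Concept 2.
Cirrus vs Concept 1: 3+2 = 5 for Cirrus, 2 for Concept 1 — Cirrus by 5–2.
Cirrus vs Model S1: Cirrus is ranked higher on 0 ballots, Model S1 on 7. Model S1 wins 7–0.
Concept 2 vs Concept 1: Concept 2 is ranked higher on 2 ballots, Concept 1 on 5. Concept 1 wins 5–2.
Concept 2 vs Model S1: Concept 2 is ranked higher on 2+2 = 4 ballots, Model S1 on 3. Concept 2 wins 4–3.
Concept 1 vs Model S1: 2 to 5, Model S1.
Every design loses at least once (Cirrus loses to Concept 2; Concept 2 loses to Concept 1; Concept 1 loses to Cirrus; Model S1 loses to Concept 2). The majority relation contains the cycle Cirrus > Concept 1 > Concept 2 > Cirrus, so there is no Condorcet winner.

none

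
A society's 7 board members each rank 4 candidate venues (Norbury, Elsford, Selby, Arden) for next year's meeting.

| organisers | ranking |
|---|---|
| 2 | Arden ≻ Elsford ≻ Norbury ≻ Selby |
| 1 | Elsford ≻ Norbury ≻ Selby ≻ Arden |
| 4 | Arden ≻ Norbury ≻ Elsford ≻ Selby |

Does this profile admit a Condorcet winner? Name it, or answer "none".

Arden

Check each pair by majority over 7 ballots:
Norbury vs Elsford: Norbury wins 4–3.
Norbury vs Selby: 2+1+4 = 7 for Norbury, 0 for Selby — Norbury by 7–0.
Norbury vs Arden: Norbury preferred on 1 ballot; Arden wins 6–1.
Elsford vs Selby: Elsford wins 7–0.
Elsford vs Arden: Elsford preferred on 1 ballot; Arden wins 6–1.
Selby–Arden: Arden 6–1.
Arden defeats every rival head-to-head and is the Condorcet winner.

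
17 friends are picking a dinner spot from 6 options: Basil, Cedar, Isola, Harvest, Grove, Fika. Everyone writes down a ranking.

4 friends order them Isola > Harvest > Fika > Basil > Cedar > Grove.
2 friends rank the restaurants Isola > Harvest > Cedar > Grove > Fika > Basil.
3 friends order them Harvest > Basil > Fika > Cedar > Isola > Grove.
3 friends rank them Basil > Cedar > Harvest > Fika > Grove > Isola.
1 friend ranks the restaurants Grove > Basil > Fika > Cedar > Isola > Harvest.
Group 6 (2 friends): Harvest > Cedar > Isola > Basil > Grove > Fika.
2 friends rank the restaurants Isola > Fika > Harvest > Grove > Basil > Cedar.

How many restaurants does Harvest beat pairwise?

4

Harvest against each rival (17 friends):
Harvest vs Basil: Harvest preferred on 4+2+3+2+2 = 13 ballots; Harvest wins 13–4.
Harvest vs Cedar: Harvest, 13–4.
Harvest vs Isola: 8 to 9, Isola.
Harvest vs Grove: 4+2+3+3+2+2 = 16 for Harvest, 1 for Grove — Harvest by 16–1.
Harvest–Fika: Harvest 14–3.
Harvest beats Basil, Cedar, Grove, Fika; loses to Isola — 4 pairwise wins.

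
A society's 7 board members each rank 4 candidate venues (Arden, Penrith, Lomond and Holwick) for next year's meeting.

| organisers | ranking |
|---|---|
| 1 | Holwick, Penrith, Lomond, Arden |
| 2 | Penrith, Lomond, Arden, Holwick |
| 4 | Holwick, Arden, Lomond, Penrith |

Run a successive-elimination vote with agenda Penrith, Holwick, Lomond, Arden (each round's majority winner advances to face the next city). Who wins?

Round 1: Penrith vs Holwick — 2–5, Holwick advances.
Round 2: Holwick vs Lomond — 5–2, Holwick advances.
Round 3: Holwick vs Arden — 5–2, Holwick advances.
Holwick survives the agenda.

Holwick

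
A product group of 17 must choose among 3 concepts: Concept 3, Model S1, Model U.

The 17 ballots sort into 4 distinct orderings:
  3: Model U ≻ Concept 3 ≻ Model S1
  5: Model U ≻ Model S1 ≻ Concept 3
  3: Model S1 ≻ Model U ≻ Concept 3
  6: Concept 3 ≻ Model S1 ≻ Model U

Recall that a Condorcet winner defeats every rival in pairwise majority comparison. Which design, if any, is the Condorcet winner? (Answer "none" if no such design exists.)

none

Pairwise majorities:
Concept 3 vs Model S1: Concept 3 preferred on 3+6 = 9 ballots; Concept 3 wins 9–8.
Concept 3 vs Model U: Concept 3 preferred on 6 ballots; Model U wins 11–6.
Model S1 vs Model U: 9 to 8, Model S1.
No design is unbeaten: Concept 3 loses to Model U; Model S1 loses to Concept 3; Model U loses to Model S1. In particular Concept 3 → Model S1 → Model U → Concept 3 is a majority cycle — no Condorcet winner exists.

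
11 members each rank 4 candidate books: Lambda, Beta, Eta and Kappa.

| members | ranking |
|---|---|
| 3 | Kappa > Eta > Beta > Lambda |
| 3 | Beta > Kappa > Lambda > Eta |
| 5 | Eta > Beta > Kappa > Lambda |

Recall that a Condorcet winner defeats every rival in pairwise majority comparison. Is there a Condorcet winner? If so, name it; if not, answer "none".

Head-to-head results (11 members):
Lambda–Beta: Beta 11–0.
Lambda vs Eta: Eta wins 8–3.
Lambda–Kappa: Kappa 11–0.
Beta–Eta: Eta 8–3.
Beta–Kappa: Beta 8–3.
Eta–Kappa: Kappa 6–5.
Every book loses at least once (Lambda loses to Beta; Beta loses to Eta; Eta loses to Kappa; Kappa loses to Beta). The majority relation contains the cycle Beta → Kappa → Eta → Beta, so there is no Condorcet winner.

none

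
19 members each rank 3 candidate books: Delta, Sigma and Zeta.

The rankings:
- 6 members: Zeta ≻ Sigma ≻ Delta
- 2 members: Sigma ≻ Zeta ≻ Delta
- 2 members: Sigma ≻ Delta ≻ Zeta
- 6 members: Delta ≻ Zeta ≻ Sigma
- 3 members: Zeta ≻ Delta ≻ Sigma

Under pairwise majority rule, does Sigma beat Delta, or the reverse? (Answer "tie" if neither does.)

Ballots ranking Sigma above Delta: 6 + 2 + 2 = 10.
Ballots ranking Delta above Sigma: 19 − 10 = 9.
Sigma wins the head-to-head 10–9.

Sigma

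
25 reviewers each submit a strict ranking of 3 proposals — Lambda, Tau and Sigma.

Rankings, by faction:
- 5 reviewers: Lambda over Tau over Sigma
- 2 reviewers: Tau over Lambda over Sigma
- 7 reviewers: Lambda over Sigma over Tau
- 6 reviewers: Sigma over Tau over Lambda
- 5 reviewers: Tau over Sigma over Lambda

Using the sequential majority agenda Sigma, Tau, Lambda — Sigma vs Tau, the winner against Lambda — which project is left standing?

Round 1: Sigma vs Tau — 13–12, Sigma advances.
Round 2: Sigma vs Lambda — 11–14, Lambda advances.
The agenda winner is Lambda.

Lambda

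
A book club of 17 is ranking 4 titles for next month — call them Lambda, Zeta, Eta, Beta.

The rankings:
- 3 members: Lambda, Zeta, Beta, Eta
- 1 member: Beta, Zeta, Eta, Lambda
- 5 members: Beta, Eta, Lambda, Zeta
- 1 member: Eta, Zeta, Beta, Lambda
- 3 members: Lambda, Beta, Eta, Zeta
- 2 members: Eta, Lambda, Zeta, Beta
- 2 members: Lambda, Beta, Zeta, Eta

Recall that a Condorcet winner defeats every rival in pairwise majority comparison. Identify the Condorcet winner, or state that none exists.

Head-to-head results (17 members):
Lambda–Zeta: Lambda 15–2.
Lambda–Eta: Eta 9–8.
Lambda–Beta: Lambda 10–7.
Zeta vs Eta: Eta wins 11–6.
Zeta vs Beta: Beta, 11–6.
Eta–Beta: Beta 14–3.
Every book loses at least once (Lambda loses to Eta; Zeta loses to Lambda; Eta loses to Beta; Beta loses to Lambda). The majority relation contains the cycle Lambda beats Beta beats Eta beats Lambda, so there is no Condorcet winner.

none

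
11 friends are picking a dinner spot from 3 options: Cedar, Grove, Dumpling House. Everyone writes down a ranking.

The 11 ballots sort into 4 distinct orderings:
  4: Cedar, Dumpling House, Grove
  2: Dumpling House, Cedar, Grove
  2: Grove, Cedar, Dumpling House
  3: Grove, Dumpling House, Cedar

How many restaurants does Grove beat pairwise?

0

Grove against each rival (11 friends):
Grove vs Cedar: Cedar wins 6–5.
Grove vs Dumpling House: Dumpling House wins 6–5.
Grove beats no one; loses to Cedar, Dumpling House — 0 pairwise wins.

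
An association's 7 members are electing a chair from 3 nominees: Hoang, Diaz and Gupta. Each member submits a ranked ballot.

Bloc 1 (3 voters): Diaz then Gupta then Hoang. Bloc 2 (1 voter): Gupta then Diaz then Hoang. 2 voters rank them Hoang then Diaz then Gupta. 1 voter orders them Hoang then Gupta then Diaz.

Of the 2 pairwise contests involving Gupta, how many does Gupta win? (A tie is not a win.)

1

Gupta against each rival (7 voters):
Gupta vs Hoang: Gupta wins 4–3.
Gupta vs Diaz: 2 to 5, Diaz.
Gupta beats Hoang; loses to Diaz — 1 pairwise win.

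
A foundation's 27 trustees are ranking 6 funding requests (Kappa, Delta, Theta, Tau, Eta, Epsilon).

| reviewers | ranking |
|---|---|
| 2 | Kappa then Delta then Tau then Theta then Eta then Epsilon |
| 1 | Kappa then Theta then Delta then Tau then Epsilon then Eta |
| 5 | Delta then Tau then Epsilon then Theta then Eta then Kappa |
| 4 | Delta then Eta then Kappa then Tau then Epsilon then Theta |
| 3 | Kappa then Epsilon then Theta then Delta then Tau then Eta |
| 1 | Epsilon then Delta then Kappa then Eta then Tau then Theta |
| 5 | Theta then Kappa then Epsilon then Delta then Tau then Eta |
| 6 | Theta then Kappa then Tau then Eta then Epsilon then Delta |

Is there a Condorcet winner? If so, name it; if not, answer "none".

Theta

Head-to-head results (27 reviewers):
Kappa vs Delta: Kappa wins 17–10.
Kappa vs Theta: Theta, 16–11.
Kappa vs Tau: Kappa wins 22–5.
Kappa–Eta: Kappa 18–9.
Kappa vs Epsilon: Kappa, 21–6.
Delta vs Theta: Theta wins 15–12.
Delta vs Tau: Delta wins 21–6.
Delta vs Eta: Delta, 21–6.
Delta vs Epsilon: Epsilon, 15–12.
Theta vs Tau: Theta wins 15–12.
Theta–Eta: Theta 22–5.
Theta–Epsilon: Theta 14–13.
Tau–Eta: Tau 22–5.
Tau vs Epsilon: Tau, 18–9.
Eta vs Epsilon: Epsilon wins 15–12.
Theta beats each of Kappa, Delta, Tau, Eta, Epsilon — Theta is the Condorcet winner.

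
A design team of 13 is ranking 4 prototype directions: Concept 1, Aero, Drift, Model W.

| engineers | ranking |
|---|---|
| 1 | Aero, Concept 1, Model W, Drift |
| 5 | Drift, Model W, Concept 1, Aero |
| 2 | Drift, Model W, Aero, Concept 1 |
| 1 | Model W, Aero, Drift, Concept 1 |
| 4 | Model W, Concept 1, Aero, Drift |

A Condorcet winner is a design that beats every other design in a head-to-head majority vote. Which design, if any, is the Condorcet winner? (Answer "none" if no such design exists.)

Head-to-head results (13 engineers):
Concept 1 vs Aero: Concept 1 wins 9–4.
Concept 1 vs Drift: 1+4 = 5 for Concept 1, 8 for Drift — Drift by 8–5.
Concept 1 vs Model W: Model W wins 12–1.
Aero vs Drift: 1+1+4 = 6 for Aero, 7 for Drift — Drift by 7–6.
Aero vs Model W: Model W, 12–1.
Drift vs Model W: 5+2 = 7 for Drift, 6 for Model W — Drift by 7–6.
Drift beats each of Concept 1, Aero, Model W — Drift is the Condorcet winner.

Drift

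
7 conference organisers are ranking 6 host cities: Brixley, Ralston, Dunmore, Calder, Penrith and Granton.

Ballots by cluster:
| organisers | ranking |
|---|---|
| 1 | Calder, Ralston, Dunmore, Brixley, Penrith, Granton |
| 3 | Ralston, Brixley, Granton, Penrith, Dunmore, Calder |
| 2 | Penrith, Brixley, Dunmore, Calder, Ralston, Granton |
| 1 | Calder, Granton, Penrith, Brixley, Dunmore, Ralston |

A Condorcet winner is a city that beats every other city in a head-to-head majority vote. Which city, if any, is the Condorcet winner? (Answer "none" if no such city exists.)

none

Pairwise majorities:
Brixley vs Ralston: Ralston wins 4–3.
Brixley–Dunmore: Brixley 6–1.
Brixley–Calder: Brixley 5–2.
Brixley vs Penrith: Brixley wins 4–3.
Brixley–Granton: Brixley 6–1.
Ralston vs Dunmore: Ralston, 4–3.
Ralston vs Calder: Calder wins 4–3.
Ralston vs Penrith: Ralston, 4–3.
Ralston–Granton: Ralston 6–1.
Dunmore vs Calder: Dunmore, 5–2.
Dunmore–Penrith: Penrith 6–1.
Dunmore–Granton: Granton 4–3.
Calder vs Penrith: Penrith, 5–2.
Calder vs Granton: Calder wins 4–3.
Penrith vs Granton: Granton wins 4–3.
Each city drops at least one matchup (Brixley loses to Ralston; Ralston loses to Calder; Dunmore loses to Brixley; Calder loses to Brixley; Penrith loses to Brixley; Granton loses to Brixley); the cycle Brixley > Calder > Ralston > Brixley rules out a Condorcet winner.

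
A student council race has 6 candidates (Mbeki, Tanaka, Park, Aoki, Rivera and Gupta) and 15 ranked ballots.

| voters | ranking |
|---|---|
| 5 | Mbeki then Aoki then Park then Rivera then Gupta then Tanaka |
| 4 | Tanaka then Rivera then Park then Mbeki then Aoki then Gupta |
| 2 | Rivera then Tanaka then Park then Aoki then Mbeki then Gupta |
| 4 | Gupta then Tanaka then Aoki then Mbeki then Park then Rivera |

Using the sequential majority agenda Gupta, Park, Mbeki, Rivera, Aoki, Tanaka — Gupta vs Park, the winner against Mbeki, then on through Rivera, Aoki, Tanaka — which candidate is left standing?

Round 1: Gupta vs Park — 4–11, Park advances.
Round 2: Park vs Mbeki — 6–9, Mbeki advances.
Round 3: Mbeki vs Rivera — 9–6, Mbeki advances.
Round 4: Mbeki vs Aoki — 9–6, Mbeki advances.
Round 5: Mbeki vs Tanaka — 5–10, Tanaka advances.
The agenda winner is Tanaka.

Tanaka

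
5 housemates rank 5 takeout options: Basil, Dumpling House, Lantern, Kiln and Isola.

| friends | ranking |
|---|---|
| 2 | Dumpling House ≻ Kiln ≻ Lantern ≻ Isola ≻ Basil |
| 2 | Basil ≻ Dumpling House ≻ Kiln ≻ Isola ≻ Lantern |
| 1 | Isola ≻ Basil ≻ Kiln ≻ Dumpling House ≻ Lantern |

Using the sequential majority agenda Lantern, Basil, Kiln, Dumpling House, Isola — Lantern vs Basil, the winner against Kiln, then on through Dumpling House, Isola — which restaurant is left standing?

Isola

Round 1: Lantern vs Basil — 2–3, Basil advances.
Round 2: Basil vs Kiln — 3–2, Basil advances.
Round 3: Basil vs Dumpling House — 3–2, Basil advances.
Round 4: Basil vs Isola — 2–3, Isola advances.
Isola survives the agenda.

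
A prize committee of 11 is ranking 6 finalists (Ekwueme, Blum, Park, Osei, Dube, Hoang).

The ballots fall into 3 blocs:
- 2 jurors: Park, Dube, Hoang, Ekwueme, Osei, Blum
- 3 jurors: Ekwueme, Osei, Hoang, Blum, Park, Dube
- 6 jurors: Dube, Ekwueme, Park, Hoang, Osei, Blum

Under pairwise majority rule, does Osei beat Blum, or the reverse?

Osei

Ballots ranking Osei above Blum: 2 + 3 + 6 = 11.
Ballots ranking Blum above Osei: 11 − 11 = 0.
Osei wins the head-to-head 11–0.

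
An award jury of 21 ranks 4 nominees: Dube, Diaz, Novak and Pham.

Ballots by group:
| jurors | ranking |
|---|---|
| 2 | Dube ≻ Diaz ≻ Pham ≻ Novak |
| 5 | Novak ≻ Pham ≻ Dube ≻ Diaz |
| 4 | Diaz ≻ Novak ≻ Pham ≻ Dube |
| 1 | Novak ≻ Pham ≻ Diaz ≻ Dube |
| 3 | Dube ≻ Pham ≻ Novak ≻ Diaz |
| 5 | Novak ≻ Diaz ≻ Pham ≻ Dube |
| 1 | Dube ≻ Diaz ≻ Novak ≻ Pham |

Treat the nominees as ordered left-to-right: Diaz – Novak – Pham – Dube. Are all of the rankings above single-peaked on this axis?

no

Axis positions: Diaz=1, Novak=2, Pham=3, Dube=4.
Group 1: ranking walks positions 4-1-3-2; Diaz is ranked above Pham even though Pham lies between Diaz and the peak Dube on the axis — preferences dip and rise again. Not single-peaked.
Group 2 (peak Novak at position 2): ranking walks positions 2-3-4-1, expanding outward from the peak — single-peaked.
Group 3 (peak Diaz at position 1): ranking walks positions 1-2-3-4, expanding outward from the peak — single-peaked.
Group 4 (peak Novak at position 2): ranking walks positions 2-3-1-4, expanding outward from the peak — single-peaked.
Group 5 (peak Dube at position 4): ranking walks positions 4-3-2-1, expanding outward from the peak — single-peaked.
Group 6 (peak Novak at position 2): ranking walks positions 2-1-3-4, expanding outward from the peak — single-peaked.
Group 7: ranking walks positions 4-1-2-3; Diaz is ranked above Pham even though Pham lies between Diaz and the peak Dube on the axis — preferences dip and rise again. Not single-peaked.
Group 1 violates single-peakedness, so the profile is not single-peaked on this axis.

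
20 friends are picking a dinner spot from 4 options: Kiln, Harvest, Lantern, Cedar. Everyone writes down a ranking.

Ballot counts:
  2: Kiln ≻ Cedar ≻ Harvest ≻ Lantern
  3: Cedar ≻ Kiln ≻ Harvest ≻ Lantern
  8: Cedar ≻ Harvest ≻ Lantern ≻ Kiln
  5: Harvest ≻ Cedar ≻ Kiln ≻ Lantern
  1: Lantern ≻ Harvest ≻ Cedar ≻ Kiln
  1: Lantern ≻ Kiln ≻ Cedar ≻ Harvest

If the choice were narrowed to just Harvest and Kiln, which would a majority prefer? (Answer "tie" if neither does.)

Ballots ranking Harvest above Kiln: 8 + 5 + 1 = 14.
Ballots ranking Kiln above Harvest: 20 − 14 = 6.
Harvest wins the head-to-head 14–6.

Harvest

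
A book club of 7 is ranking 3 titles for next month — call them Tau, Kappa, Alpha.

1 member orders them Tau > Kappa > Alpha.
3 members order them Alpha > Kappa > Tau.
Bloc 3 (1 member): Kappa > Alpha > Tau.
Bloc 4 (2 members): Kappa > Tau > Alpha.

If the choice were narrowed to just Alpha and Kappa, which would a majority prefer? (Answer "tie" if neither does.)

Ballots ranking Alpha above Kappa: 3.
Ballots ranking Kappa above Alpha: 7 − 3 = 4.
Kappa wins the head-to-head 4–3.

Kappa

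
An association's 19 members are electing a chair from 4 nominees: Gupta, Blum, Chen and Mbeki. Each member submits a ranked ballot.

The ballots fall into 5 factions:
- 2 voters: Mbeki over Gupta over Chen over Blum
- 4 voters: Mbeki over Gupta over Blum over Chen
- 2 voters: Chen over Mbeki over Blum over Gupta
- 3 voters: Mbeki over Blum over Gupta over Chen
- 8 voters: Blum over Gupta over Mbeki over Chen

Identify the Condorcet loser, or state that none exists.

Chen

Head-to-head results (19 voters):
Gupta vs Blum: Blum wins 13–6.
Gupta vs Chen: Gupta preferred on 2+4+3+8 = 17 ballots; Gupta wins 17–2.
Gupta–Mbeki: Mbeki 11–8.
Blum vs Chen: Blum wins 15–4.
Blum vs Mbeki: Mbeki, 11–8.
Chen–Mbeki: Mbeki 17–2.
Only Chen has no wins; Chen is the Condorcet loser.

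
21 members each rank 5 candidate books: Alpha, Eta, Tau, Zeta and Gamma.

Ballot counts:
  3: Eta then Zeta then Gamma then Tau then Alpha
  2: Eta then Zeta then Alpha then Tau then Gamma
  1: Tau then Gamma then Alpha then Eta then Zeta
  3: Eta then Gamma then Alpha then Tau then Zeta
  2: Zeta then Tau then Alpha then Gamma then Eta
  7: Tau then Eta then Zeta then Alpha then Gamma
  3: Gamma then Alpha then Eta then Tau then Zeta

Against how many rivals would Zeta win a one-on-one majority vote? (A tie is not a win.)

Zeta against each rival (21 members):
Zeta vs Alpha: Zeta wins 14–7.
Zeta vs Eta: Eta, 19–2.
Zeta–Tau: Tau 14–7.
Zeta vs Gamma: Zeta, 14–7.
Zeta beats Alpha, Gamma; loses to Eta, Tau — 2 pairwise wins.

2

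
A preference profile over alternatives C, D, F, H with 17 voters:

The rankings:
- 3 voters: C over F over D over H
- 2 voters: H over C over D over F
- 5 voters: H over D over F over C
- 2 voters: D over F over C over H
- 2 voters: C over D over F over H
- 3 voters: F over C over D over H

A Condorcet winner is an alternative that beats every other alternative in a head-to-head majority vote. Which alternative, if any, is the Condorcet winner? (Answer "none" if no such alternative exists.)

none

Check each pair by majority over 17 ballots:
C vs D: 3+2+2+3 = 10 for C, 7 for D — C by 10–7.
C vs F: C preferred on 3+2+2 = 7 ballots; F wins 10–7.
C vs H: C is ranked higher on 3+2+2+3 = 10 ballots, H on 7. C wins 10–7.
D vs F: D is ranked higher on 2+5+2+2 = 11 ballots, F on 6. D wins 11–6.
D vs H: D is ranked higher on 3+2+2+3 = 10 ballots, H on 7. D wins 10–7.
F vs H: 3+2+2+3 = 10 for F, 7 for H — F by 10–7.
Every alternative loses at least once (C loses to F; D loses to C; F loses to D; H loses to C). The majority relation contains the cycle C beats D beats F beats C, so there is no Condorcet winner.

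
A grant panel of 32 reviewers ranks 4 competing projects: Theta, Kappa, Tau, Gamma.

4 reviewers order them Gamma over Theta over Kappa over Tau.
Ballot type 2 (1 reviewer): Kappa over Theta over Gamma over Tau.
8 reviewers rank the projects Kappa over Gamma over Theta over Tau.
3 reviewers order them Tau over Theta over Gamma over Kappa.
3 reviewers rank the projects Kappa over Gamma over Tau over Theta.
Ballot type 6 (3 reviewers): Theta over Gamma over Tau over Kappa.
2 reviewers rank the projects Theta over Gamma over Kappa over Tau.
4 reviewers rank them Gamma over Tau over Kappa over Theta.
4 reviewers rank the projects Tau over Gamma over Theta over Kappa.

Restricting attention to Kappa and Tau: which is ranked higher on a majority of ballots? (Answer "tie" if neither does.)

Ballots ranking Kappa above Tau: 4 + 1 + 8 + 3 + 2 = 18.
Ballots ranking Tau above Kappa: 32 − 18 = 14.
Kappa wins the head-to-head 18–14.

Kappa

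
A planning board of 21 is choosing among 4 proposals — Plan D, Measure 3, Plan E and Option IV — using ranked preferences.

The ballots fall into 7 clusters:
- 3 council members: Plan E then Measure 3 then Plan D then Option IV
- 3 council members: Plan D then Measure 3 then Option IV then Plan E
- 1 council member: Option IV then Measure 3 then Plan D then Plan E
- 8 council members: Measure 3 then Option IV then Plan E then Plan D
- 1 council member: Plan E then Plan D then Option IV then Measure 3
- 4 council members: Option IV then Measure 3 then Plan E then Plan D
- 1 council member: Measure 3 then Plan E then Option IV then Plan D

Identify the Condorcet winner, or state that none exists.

Pairwise majorities:
Plan D vs Measure 3: 3+1 = 4 for Plan D, 17 for Measure 3 — Measure 3 by 17–4.
Plan D vs Plan E: 4 to 17, Plan E.
Plan D vs Option IV: Plan D is ranked higher on 3+3+1 = 7 ballots, Option IV on 14. Option IV wins 14–7.
Measure 3 vs Plan E: Measure 3 is ranked higher on 3+1+8+4+1 = 17 ballots, Plan E on 4. Measure 3 wins 17–4.
Measure 3 vs Option IV: Measure 3 preferred on 3+3+8+1 = 15 ballots; Measure 3 wins 15–6.
Plan E vs Option IV: 5 to 16, Option IV.
Measure 3 defeats every rival head-to-head and is the Condorcet winner.

Measure 3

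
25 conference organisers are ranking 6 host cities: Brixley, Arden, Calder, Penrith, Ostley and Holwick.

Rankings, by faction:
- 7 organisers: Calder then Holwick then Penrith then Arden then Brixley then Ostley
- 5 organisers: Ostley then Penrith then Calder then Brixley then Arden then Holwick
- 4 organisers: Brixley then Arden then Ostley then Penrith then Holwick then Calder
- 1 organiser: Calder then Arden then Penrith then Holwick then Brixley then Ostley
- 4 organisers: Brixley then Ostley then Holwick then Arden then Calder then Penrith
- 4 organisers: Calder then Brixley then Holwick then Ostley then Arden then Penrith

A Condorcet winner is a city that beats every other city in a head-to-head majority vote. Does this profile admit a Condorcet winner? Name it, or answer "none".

Pairwise majorities:
Brixley vs Arden: 17 to 8, Brixley.
Brixley vs Calder: Brixley preferred on 4+4 = 8 ballots; Calder wins 17–8.
Brixley vs Penrith: 12 to 13, Penrith.
Brixley vs Ostley: Brixley is ranked higher on 7+4+1+4+4 = 20 ballots, Ostley on 5. Brixley wins 20–5.
Brixley vs Holwick: 5+4+4+4 = 17 for Brixley, 8 for Holwick — Brixley by 17–8.
Arden vs Calder: 8 to 17, Calder.
Arden vs Penrith: 4+1+4+4 = 13 for Arden, 12 for Penrith — Arden by 13–12.
Arden vs Ostley: 12 to 13, Ostley.
Arden vs Holwick: 5+4+1 = 10 for Arden, 15 for Holwick — Holwick by 15–10.
Calder vs Penrith: 16 to 9, Calder.
Calder vs Ostley: 7+1+4 = 12 for Calder, 13 for Ostley — Ostley by 13–12.
Calder vs Holwick: Calder preferred on 7+5+1+4 = 17 ballots; Calder wins 17–8.
Penrith vs Ostley: 7+1 = 8 for Penrith, 17 for Ostley — Ostley by 17–8.
Penrith vs Holwick: Penrith preferred on 5+4+1 = 10 ballots; Holwick wins 15–10.
Ostley vs Holwick: Ostley preferred on 5+4+4 = 13 ballots; Ostley wins 13–12.
Every city loses at least once (Brixley loses to Calder; Arden loses to Brixley; Calder loses to Ostley; Penrith loses to Arden; Ostley loses to Brixley; Holwick loses to Brixley). The majority relation contains the cycle Brixley beats Arden beats Penrith beats Brixley, so there is no Condorcet winner.

none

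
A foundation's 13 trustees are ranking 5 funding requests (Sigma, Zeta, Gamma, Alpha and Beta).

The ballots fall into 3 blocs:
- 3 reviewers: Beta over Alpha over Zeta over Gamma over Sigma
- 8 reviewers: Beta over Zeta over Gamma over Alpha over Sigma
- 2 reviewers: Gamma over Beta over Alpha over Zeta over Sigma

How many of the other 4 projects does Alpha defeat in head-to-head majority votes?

Alpha against each rival (13 reviewers):
Alpha vs Sigma: Alpha wins 13–0.
Alpha–Zeta: Zeta 8–5.
Alpha vs Gamma: Gamma, 10–3.
Alpha vs Beta: 0 to 13, Beta.
Alpha beats Sigma; loses to Zeta, Gamma, Beta — 1 pairwise win.

1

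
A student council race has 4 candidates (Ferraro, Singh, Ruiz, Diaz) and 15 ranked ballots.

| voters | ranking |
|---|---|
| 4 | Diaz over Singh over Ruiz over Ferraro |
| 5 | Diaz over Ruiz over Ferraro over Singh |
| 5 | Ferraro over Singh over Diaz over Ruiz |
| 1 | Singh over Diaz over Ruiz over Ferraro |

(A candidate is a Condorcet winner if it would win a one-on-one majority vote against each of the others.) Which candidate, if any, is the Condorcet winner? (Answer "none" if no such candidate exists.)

Head-to-head results (15 voters):
Ferraro vs Singh: 5+5 = 10 for Ferraro, 5 for Singh — Ferraro by 10–5.
Ferraro vs Ruiz: Ferraro preferred on 5 ballots; Ruiz wins 10–5.
Ferraro vs Diaz: 5 to 10, Diaz.
Singh vs Ruiz: Singh is ranked higher on 4+5+1 = 10 ballots, Ruiz on 5. Singh wins 10–5.
Singh vs Diaz: Singh preferred on 5+1 = 6 ballots; Diaz wins 9–6.
Ruiz vs Diaz: Ruiz preferred on 0 ballots; Diaz wins 15–0.
Diaz wins every pairwise contest, so Diaz is the Condorcet winner.

Diaz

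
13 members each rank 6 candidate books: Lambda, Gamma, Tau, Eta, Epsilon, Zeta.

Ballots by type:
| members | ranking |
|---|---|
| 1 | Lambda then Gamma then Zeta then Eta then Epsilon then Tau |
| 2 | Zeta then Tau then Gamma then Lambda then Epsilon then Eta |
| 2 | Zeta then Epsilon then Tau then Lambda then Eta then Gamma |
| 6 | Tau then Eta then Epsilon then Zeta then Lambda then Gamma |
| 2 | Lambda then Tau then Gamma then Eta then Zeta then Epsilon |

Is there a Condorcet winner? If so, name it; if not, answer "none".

Pairwise majorities:
Lambda vs Gamma: 11 to 2, Lambda.
Lambda vs Tau: Tau wins 10–3.
Lambda–Eta: Lambda 7–6.
Lambda vs Epsilon: Epsilon, 8–5.
Lambda–Zeta: Zeta 10–3.
Gamma vs Tau: 1 to 12, Tau.
Gamma vs Eta: Gamma preferred on 1+2+2 = 5 ballots; Eta wins 8–5.
Gamma vs Epsilon: 5 to 8, Epsilon.
Gamma vs Zeta: Zeta wins 10–3.
Tau vs Eta: 2+2+6+2 = 12 for Tau, 1 for Eta — Tau by 12–1.
Tau vs Epsilon: 10 to 3, Tau.
Tau–Zeta: Tau 8–5.
Eta vs Epsilon: Eta preferred on 1+6+2 = 9 ballots; Eta wins 9–4.
Eta vs Zeta: Eta preferred on 6+2 = 8 ballots; Eta wins 8–5.
Epsilon–Zeta: Zeta 7–6.
Only Tau has no losses; Tau is the Condorcet winner.

Tau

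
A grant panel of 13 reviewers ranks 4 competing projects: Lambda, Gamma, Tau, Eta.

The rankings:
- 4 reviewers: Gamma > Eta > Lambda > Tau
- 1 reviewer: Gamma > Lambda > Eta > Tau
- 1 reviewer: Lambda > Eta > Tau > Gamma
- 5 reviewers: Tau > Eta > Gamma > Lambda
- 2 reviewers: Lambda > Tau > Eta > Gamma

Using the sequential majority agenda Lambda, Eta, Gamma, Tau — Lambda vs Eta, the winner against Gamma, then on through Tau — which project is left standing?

Tau

Round 1: Lambda vs Eta — 4–9, Eta advances.
Round 2: Eta vs Gamma — 8–5, Eta advances.
Round 3: Eta vs Tau — 6–7, Tau advances.
The agenda winner is Tau.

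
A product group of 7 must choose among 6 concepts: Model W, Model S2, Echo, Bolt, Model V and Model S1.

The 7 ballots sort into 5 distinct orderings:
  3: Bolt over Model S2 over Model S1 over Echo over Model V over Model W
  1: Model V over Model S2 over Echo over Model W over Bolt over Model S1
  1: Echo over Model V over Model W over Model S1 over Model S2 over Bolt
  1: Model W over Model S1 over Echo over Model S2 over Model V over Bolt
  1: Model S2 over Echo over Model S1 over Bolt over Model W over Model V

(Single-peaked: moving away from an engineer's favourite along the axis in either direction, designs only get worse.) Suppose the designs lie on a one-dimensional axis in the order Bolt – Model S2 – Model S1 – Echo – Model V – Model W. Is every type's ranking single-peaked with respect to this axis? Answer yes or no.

no

Axis positions: Bolt=1, Model S2=2, Model S1=3, Echo=4, Model V=5, Model W=6.
Type 1 (peak Bolt at position 1): ranking walks positions 1-2-3-4-5-6, expanding outward from the peak — single-peaked.
Type 2: ranking walks positions 5-2-4-6-1-3; Model S2 is ranked above Echo even though Echo lies between Model S2 and the peak Model V on the axis — preferences dip and rise again. Not single-peaked.
Type 3 (peak Echo at position 4): ranking walks positions 4-5-6-3-2-1, expanding outward from the peak — single-peaked.
Type 4: ranking walks positions 6-3-4-2-5-1; Model S1 is ranked above Model V even though Model V lies between Model S1 and the peak Model W on the axis — preferences dip and rise again. Not single-peaked.
Type 5: ranking walks positions 2-4-3-1-6-5; Echo is ranked above Model S1 even though Model S1 lies between Echo and the peak Model S2 on the axis — preferences dip and rise again. Not single-peaked.
Type 2 violates single-peakedness, so the profile is not single-peaked on this axis.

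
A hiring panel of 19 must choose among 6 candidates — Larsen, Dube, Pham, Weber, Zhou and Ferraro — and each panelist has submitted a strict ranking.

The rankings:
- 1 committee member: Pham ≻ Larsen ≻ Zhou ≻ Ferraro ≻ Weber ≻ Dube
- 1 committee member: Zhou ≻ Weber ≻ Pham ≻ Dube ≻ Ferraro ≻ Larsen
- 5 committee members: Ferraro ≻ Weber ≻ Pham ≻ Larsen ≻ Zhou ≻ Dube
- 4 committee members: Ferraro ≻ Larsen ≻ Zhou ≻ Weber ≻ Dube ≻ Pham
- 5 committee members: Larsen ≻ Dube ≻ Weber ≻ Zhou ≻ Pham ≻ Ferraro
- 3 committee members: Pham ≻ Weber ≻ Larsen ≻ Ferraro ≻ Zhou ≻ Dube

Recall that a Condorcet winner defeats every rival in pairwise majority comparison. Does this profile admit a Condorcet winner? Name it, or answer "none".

Check each pair by majority over 19 ballots:
Larsen vs Dube: 1+5+4+5+3 = 18 for Larsen, 1 for Dube — Larsen by 18–1.
Larsen vs Pham: Pham wins 10–9.
Larsen vs Weber: Larsen wins 10–9.
Larsen vs Zhou: 18 to 1, Larsen.
Larsen vs Ferraro: Ferraro, 10–9.
Dube vs Pham: Pham wins 10–9.
Dube vs Weber: Dube preferred on 5 ballots; Weber wins 14–5.
Dube–Zhou: Zhou 14–5.
Dube–Ferraro: Ferraro 13–6.
Pham vs Weber: Weber, 15–4.
Pham vs Zhou: 9 to 10, Zhou.
Pham vs Ferraro: Pham wins 10–9.
Weber vs Zhou: Weber preferred on 5+5+3 = 13 ballots; Weber wins 13–6.
Weber vs Ferraro: Weber is ranked higher on 1+5+3 = 9 ballots, Ferraro on 10. Ferraro wins 10–9.
Zhou vs Ferraro: Ferraro, 12–7.
Each candidate drops at least one matchup (Larsen loses to Pham; Dube loses to Larsen; Pham loses to Weber; Weber loses to Larsen; Zhou loses to Larsen; Ferraro loses to Pham); the cycle Larsen beats Weber beats Pham beats Larsen rules out a Condorcet winner.

none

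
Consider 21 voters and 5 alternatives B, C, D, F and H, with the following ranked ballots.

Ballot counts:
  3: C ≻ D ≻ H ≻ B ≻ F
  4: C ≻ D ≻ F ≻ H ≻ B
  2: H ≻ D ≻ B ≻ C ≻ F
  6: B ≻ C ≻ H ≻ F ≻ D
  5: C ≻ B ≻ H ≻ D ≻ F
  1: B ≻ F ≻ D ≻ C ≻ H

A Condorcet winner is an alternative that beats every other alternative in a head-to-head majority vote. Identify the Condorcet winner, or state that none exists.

Pairwise majorities:
B vs C: 9 to 12, C.
B vs D: B preferred on 6+5+1 = 12 ballots; B wins 12–9.
B vs F: 3+2+6+5+1 = 17 for B, 4 for F — B by 17–4.
B vs H: B preferred on 6+5+1 = 12 ballots; B wins 12–9.
C vs D: C preferred on 3+4+6+5 = 18 ballots; C wins 18–3.
C vs F: 20 to 1, C.
C vs H: 19 to 2, C.
D vs F: D preferred on 3+4+2+5 = 14 ballots; D wins 14–7.
D vs H: D is ranked higher on 3+4+1 = 8 ballots, H on 13. H wins 13–8.
F vs H: 5 to 16, H.
C beats each of B, D, F, H — C is the Condorcet winner.

C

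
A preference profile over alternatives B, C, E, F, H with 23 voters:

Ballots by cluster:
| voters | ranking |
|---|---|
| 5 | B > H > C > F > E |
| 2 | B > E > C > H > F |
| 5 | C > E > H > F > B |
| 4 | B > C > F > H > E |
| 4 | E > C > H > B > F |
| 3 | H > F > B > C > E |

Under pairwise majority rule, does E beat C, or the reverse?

Ballots ranking E above C: 2 + 4 = 6.
Ballots ranking C above E: 23 − 6 = 17.
C wins the head-to-head 17–6.

C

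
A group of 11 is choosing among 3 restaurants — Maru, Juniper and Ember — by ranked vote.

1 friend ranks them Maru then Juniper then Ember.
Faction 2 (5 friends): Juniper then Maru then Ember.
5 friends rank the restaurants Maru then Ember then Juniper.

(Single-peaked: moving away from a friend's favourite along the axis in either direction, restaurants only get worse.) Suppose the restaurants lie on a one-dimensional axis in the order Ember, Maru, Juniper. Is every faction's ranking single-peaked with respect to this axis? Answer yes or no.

yes

Axis positions: Ember=1, Maru=2, Juniper=3.
Faction 1 (peak Maru at position 2): ranking walks positions 2-3-1, expanding outward from the peak — single-peaked.
Faction 2 (peak Juniper at position 3): ranking walks positions 3-2-1, expanding outward from the peak — single-peaked.
Faction 3 (peak Maru at position 2): ranking walks positions 2-1-3, expanding outward from the peak — single-peaked.
Every ranking is single-peaked on this axis.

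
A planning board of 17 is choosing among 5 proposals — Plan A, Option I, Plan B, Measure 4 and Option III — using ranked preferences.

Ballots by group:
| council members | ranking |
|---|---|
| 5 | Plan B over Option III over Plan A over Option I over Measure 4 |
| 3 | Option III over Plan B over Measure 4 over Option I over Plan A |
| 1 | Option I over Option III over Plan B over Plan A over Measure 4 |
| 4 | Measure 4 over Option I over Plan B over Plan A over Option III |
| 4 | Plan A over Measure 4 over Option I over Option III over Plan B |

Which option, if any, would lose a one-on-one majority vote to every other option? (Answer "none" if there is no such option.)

Pairwise majorities:
Plan A vs Option I: Plan A is ranked higher on 5+4 = 9 ballots, Option I on 8. Plan A wins 9–8.
Plan A vs Plan B: 4 for Plan A, 13 for Plan B — Plan B by 13–4.
Plan A vs Measure 4: 10 to 7, Plan A.
Plan A vs Option III: Plan A preferred on 4+4 = 8 ballots; Option III wins 9–8.
Option I vs Plan B: Option I, 9–8.
Option I vs Measure 4: 5+1 = 6 for Option I, 11 for Measure 4 — Measure 4 by 11–6.
Option I vs Option III: Option I wins 9–8.
Plan B vs Measure 4: Plan B preferred on 5+3+1 = 9 ballots; Plan B wins 9–8.
Plan B vs Option III: 9 to 8, Plan B.
Measure 4 vs Option III: Measure 4 preferred on 4+4 = 8 ballots; Option III wins 9–8.
Each option has at least one pairwise win (Plan A beats Option I; Option I beats Plan B; Plan B beats Plan A; Measure 4 beats Option I; Option III beats Plan A) — no Condorcet loser.

none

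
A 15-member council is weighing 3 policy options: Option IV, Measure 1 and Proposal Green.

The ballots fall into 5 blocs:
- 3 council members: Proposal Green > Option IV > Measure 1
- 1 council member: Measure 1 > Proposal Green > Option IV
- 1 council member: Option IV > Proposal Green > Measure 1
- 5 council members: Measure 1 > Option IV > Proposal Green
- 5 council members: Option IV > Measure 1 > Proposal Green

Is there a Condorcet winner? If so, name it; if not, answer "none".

Option IV

Check each pair by majority over 15 ballots:
Option IV vs Measure 1: 3+1+5 = 9 for Option IV, 6 for Measure 1 — Option IV by 9–6.
Option IV vs Proposal Green: Option IV preferred on 1+5+5 = 11 ballots; Option IV wins 11–4.
Measure 1 vs Proposal Green: 11 to 4, Measure 1.
Option IV defeats every rival head-to-head and is the Condorcet winner.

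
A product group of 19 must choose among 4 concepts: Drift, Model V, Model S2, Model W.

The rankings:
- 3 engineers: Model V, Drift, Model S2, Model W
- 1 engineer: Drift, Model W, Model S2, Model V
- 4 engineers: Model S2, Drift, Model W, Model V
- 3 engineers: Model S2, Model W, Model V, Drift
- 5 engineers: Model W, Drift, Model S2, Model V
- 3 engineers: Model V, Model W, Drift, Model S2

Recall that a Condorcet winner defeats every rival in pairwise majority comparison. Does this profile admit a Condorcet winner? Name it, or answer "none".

Head-to-head results (19 engineers):
Drift vs Model V: Drift wins 10–9.
Drift vs Model S2: Drift, 12–7.
Drift–Model W: Model W 11–8.
Model V vs Model S2: Model S2, 13–6.
Model V–Model W: Model W 13–6.
Model S2 vs Model W: Model S2, 10–9.
Every design loses at least once (Drift loses to Model W; Model V loses to Drift; Model S2 loses to Drift; Model W loses to Model S2). The majority relation contains the cycle Drift → Model S2 → Model W → Drift, so there is no Condorcet winner.

none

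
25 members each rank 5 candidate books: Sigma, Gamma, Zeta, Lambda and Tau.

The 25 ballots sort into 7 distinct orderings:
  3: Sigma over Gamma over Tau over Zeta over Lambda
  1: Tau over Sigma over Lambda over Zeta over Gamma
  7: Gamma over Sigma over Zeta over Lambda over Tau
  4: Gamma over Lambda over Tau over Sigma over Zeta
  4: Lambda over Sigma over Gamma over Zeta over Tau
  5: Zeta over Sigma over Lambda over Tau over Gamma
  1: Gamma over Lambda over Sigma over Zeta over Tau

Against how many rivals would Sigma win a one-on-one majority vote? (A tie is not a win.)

Sigma against each rival (25 members):
Sigma vs Gamma: Sigma, 13–12.
Sigma vs Zeta: Sigma, 20–5.
Sigma vs Lambda: Sigma is ranked higher on 3+1+7+5 = 16 ballots, Lambda on 9. Sigma wins 16–9.
Sigma vs Tau: Sigma preferred on 3+7+4+5+1 = 20 ballots; Sigma wins 20–5.
Sigma beats Gamma, Zeta, Lambda, Tau — 4 pairwise wins.

4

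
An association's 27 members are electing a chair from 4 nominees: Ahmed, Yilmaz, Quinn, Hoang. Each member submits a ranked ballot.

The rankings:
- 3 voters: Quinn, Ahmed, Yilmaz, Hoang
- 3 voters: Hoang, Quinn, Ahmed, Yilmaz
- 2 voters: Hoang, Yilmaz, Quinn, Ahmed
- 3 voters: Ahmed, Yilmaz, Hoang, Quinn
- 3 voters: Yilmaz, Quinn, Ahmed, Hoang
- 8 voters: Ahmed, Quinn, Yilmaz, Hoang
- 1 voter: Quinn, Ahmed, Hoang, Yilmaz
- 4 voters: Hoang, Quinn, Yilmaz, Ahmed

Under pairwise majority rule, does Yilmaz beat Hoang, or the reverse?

Yilmaz

Ballots ranking Yilmaz above Hoang: 3 + 3 + 3 + 8 = 17.
Ballots ranking Hoang above Yilmaz: 27 − 17 = 10.
Yilmaz wins the head-to-head 17–10.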